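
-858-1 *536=-1394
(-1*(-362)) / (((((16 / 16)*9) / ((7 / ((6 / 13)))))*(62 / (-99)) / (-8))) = 724724 / 93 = 7792.73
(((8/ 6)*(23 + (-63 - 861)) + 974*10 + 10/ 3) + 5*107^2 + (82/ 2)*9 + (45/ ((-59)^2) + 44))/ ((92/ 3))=691326735/ 320252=2158.70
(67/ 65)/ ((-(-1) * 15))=67/ 975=0.07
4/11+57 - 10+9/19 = 9998/209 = 47.84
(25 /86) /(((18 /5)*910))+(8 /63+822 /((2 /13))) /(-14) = -752675437 /1972152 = -381.65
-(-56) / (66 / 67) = 1876 / 33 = 56.85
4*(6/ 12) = 2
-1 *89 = -89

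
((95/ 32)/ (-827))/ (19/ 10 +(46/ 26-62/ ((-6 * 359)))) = -0.00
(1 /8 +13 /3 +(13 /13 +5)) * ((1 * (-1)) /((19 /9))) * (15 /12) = -3765 /608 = -6.19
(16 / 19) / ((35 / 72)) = 1152 / 665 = 1.73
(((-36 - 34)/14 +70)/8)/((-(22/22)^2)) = -65/8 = -8.12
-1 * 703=-703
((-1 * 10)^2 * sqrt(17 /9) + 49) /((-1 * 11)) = -100 * sqrt(17) /33- 49 /11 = -16.95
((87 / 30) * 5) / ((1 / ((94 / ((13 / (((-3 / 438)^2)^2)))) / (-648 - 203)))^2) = 64061 / 12633936082771676783806592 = 0.00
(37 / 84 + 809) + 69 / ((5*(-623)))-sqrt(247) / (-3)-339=sqrt(247) / 3 + 17584237 / 37380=475.66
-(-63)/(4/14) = 441/2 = 220.50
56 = 56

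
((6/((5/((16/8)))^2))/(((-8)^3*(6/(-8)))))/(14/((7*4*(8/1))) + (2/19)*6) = 19/5275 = 0.00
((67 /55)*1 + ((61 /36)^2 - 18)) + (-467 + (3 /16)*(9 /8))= -480.70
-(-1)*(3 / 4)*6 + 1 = 11 / 2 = 5.50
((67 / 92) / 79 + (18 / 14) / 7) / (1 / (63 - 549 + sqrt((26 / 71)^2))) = -592150900 / 6321343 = -93.67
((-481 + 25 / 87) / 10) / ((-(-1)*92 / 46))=-20911 / 870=-24.04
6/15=2/5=0.40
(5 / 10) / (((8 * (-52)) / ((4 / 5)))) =-0.00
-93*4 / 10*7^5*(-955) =597085482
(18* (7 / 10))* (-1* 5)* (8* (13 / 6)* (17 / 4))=-4641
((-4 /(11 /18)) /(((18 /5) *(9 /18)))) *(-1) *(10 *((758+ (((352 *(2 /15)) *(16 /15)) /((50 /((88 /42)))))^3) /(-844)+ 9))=45022310703708922552 /153024368642578125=294.22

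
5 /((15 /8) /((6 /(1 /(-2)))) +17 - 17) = -32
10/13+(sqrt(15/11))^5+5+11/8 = 225 * sqrt(165)/1331+743/104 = 9.32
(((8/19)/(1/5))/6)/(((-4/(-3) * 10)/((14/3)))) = 7/57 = 0.12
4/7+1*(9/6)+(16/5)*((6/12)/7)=23/10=2.30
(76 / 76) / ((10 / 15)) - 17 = -15.50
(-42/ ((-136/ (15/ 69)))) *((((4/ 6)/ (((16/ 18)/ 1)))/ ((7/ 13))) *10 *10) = 14625/ 1564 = 9.35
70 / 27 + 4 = 178 / 27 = 6.59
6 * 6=36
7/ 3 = 2.33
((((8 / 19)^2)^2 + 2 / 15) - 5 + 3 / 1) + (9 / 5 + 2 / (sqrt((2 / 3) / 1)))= -68881 / 1954815 + sqrt(6)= 2.41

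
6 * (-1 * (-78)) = 468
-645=-645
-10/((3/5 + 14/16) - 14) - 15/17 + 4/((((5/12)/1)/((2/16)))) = 47527/42585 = 1.12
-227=-227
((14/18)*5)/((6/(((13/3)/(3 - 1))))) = 455/324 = 1.40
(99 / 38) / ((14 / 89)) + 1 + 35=27963 / 532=52.56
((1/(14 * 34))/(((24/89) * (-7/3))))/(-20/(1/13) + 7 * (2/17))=89/6908608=0.00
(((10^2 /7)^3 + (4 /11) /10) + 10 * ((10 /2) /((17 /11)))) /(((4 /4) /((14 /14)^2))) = 945387412 /320705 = 2947.84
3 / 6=1 / 2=0.50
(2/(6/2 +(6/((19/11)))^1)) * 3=38/41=0.93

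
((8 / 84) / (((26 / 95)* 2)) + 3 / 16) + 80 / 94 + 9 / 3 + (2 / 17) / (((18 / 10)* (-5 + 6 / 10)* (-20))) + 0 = 485250121 / 115171056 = 4.21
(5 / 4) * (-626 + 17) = -3045 / 4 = -761.25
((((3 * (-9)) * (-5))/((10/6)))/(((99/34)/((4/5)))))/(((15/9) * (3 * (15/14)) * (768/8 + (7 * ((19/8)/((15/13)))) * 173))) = 0.00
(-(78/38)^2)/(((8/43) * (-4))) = 65403/11552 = 5.66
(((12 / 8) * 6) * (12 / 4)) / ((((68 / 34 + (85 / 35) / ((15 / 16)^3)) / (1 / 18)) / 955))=67685625 / 233764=289.55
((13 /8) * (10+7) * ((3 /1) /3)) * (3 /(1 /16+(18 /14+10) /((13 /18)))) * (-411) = -49593726 /22843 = -2171.07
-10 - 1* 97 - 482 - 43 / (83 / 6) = -49145 / 83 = -592.11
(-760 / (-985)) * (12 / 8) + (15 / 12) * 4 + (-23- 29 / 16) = -58801 / 3152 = -18.66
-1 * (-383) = 383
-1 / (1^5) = -1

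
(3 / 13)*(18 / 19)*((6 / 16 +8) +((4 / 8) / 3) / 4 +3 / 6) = 963 / 494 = 1.95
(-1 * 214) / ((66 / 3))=-107 / 11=-9.73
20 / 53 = 0.38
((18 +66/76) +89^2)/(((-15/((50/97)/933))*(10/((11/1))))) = -3318865/10317114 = -0.32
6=6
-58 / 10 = -29 / 5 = -5.80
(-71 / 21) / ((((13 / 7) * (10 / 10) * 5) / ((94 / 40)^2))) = -156839 / 78000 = -2.01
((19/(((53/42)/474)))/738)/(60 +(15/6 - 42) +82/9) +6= 7327506/1158209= 6.33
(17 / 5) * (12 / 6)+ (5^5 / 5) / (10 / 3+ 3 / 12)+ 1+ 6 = 188.22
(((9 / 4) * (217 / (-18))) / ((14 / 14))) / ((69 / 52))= -2821 / 138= -20.44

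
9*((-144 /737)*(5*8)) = -51840 /737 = -70.34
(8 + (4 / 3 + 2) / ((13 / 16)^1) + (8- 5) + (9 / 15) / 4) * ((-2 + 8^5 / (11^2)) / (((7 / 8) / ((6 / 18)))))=6614732 / 4235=1561.92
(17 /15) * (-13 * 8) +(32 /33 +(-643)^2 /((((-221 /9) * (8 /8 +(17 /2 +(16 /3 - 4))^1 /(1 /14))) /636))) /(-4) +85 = 97454095179 /5056480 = 19273.11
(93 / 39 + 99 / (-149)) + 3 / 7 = 29135 / 13559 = 2.15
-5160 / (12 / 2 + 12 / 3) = -516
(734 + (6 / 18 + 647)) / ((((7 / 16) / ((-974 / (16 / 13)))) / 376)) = -2818459904 / 3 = -939486634.67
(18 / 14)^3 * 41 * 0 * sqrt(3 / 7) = 0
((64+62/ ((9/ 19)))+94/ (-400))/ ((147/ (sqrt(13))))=350377* sqrt(13)/ 264600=4.77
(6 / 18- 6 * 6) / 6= -107 / 18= -5.94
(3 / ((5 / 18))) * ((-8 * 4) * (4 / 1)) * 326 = -450662.40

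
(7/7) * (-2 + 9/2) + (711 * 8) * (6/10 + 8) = 489193/10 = 48919.30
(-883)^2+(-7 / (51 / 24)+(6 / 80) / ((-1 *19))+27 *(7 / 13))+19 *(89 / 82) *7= 5370290618717 / 6886360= 779844.59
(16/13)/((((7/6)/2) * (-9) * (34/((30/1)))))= -0.21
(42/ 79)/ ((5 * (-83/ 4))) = -168/ 32785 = -0.01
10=10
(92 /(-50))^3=-97336 /15625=-6.23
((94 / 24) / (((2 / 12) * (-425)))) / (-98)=47 / 83300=0.00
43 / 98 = 0.44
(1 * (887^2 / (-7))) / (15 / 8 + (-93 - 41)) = 6294152 / 7399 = 850.68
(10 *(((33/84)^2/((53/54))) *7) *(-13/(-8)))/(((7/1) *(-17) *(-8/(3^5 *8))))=51602265/1412768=36.53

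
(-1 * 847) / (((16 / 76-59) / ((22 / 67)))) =354046 / 74839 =4.73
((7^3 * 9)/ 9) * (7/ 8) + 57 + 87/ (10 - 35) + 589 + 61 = 200729/ 200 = 1003.64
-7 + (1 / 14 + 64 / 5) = 5.87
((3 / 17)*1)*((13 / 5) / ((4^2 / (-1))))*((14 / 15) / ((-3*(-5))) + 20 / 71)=-35711 / 3621000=-0.01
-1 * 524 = -524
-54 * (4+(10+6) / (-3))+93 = 165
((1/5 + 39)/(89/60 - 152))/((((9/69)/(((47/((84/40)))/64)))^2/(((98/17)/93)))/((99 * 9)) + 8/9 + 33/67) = -41432966240400/220172678829311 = -0.19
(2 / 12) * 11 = 11 / 6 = 1.83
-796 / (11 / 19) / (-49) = 15124 / 539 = 28.06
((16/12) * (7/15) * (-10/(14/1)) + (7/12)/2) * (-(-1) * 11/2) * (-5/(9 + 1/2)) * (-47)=-28435/1368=-20.79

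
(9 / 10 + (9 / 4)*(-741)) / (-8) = 33327 / 160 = 208.29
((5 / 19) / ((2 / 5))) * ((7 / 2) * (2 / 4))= 1.15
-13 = -13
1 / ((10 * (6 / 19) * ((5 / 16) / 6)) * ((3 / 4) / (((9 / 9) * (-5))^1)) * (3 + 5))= -5.07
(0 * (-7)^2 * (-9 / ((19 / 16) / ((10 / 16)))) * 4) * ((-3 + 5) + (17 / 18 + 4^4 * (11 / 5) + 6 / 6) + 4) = 0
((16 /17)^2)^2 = 65536 /83521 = 0.78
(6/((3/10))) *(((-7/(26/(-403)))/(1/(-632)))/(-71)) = 19316.06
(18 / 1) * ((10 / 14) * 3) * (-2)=-540 / 7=-77.14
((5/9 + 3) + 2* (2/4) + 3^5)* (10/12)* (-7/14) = -2785/27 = -103.15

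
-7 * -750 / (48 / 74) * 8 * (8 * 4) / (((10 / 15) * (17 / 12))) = 37296000 / 17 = 2193882.35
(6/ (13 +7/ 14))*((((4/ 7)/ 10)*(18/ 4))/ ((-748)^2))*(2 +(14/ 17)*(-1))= 1/ 4161311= 0.00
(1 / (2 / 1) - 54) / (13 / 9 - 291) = 963 / 5212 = 0.18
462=462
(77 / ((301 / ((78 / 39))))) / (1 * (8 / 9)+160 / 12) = 99 / 2752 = 0.04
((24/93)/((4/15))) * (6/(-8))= -45/62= -0.73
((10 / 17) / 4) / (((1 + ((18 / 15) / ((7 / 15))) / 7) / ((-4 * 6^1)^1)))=-2940 / 1139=-2.58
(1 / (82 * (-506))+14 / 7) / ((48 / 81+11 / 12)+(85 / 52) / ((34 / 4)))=1.18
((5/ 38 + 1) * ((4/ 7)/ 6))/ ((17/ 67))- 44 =-295571/ 6783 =-43.58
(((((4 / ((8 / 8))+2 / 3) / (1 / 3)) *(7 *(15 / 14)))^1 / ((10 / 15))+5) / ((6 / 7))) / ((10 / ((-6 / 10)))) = -91 / 8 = -11.38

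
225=225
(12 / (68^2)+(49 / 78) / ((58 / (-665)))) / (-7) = 2353418 / 2288013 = 1.03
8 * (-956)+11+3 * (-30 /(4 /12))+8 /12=-23719 /3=-7906.33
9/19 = 0.47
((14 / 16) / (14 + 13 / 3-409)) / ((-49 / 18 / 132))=891 / 8204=0.11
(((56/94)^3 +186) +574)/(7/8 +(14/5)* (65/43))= 27151036608/182417011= 148.84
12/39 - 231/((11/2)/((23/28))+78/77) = -5263705/177476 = -29.66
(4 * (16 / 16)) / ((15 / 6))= 8 / 5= 1.60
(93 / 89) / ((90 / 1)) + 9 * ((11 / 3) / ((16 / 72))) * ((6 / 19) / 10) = 119243 / 25365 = 4.70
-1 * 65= -65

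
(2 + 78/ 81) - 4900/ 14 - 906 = -1253.04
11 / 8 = 1.38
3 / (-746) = -3 / 746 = -0.00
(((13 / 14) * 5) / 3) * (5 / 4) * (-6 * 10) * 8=-6500 / 7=-928.57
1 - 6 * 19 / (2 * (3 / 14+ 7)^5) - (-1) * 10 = 115580449543 / 10510100501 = 11.00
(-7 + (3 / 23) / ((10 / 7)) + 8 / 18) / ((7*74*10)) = -13381 / 10722600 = -0.00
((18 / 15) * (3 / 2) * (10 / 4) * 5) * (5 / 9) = 25 / 2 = 12.50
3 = 3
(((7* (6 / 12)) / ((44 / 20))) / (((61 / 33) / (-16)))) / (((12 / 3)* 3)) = -70 / 61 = -1.15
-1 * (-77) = 77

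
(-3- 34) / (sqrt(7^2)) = -37 / 7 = -5.29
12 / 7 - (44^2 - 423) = -10579 / 7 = -1511.29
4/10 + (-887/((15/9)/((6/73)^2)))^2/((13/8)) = 77106760258/9229428325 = 8.35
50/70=5/7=0.71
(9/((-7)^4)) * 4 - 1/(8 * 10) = 479/192080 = 0.00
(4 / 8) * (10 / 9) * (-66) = -110 / 3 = -36.67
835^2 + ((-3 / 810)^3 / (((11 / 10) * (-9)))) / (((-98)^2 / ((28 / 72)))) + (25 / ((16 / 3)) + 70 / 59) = 197961950837117832809 / 283925968048800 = 697230.87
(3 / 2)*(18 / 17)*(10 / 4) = 135 / 34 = 3.97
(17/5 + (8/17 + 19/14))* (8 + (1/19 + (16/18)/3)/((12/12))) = 26644543/610470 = 43.65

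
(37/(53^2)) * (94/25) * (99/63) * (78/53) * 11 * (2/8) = 8206341/26053475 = 0.31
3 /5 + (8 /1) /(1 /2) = 83 /5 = 16.60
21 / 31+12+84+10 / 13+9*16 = 97303 / 403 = 241.45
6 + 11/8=7.38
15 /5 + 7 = 10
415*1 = 415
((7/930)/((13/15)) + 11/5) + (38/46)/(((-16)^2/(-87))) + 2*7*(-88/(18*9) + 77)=1030513046309/961009920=1072.32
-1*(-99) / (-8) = -99 / 8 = -12.38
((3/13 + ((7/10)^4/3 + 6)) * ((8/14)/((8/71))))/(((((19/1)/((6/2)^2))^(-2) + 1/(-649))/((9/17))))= 76.04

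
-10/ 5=-2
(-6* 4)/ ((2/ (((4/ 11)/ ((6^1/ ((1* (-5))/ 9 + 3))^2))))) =-176/ 243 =-0.72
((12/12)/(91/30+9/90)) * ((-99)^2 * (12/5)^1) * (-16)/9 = -627264/47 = -13346.04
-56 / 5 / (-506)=28 / 1265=0.02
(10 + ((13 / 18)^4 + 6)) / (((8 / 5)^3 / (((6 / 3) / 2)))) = 213522125 / 53747712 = 3.97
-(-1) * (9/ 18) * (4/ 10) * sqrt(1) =1/ 5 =0.20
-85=-85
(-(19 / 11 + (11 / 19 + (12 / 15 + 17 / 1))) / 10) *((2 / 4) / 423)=-21011 / 8840700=-0.00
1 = 1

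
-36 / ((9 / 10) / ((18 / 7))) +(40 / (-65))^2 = -121232 / 1183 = -102.48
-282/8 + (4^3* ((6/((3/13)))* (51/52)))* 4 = 25971/4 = 6492.75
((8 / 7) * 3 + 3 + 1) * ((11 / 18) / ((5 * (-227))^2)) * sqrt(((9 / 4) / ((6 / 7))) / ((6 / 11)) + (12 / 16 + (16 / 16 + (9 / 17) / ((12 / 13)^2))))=143 * sqrt(33218) / 2759377950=0.00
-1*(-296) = 296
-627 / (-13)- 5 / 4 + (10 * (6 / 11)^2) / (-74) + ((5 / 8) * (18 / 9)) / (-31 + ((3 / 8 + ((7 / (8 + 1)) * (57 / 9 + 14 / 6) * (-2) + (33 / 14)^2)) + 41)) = 26037180227 / 548719028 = 47.45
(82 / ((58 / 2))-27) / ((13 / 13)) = -701 / 29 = -24.17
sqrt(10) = 3.16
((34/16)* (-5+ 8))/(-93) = -0.07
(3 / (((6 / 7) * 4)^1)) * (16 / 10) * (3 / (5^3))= 21 / 625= 0.03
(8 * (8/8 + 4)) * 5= 200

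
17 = 17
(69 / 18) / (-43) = -23 / 258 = -0.09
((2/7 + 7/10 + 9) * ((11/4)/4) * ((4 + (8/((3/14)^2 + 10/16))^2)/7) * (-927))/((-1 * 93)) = 6005785916493/4202708440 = 1429.03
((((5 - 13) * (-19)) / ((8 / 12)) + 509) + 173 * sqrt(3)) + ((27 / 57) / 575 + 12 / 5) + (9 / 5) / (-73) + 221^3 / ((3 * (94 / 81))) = 173 * sqrt(3) + 232481526910513 / 74967350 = 3101403.35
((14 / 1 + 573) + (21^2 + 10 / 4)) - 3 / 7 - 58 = 972.07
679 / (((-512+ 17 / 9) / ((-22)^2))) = -644.24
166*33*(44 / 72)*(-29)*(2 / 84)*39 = -3786211 / 42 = -90147.88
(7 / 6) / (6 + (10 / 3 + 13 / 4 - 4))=14 / 103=0.14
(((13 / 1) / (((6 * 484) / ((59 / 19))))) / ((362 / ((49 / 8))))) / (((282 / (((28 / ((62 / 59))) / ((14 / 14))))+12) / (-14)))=-108652453 / 745179247296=-0.00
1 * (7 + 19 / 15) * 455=3761.33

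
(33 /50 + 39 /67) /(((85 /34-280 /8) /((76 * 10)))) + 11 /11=-610697 /21775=-28.05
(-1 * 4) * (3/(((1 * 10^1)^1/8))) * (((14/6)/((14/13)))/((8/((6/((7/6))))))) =-468/35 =-13.37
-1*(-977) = 977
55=55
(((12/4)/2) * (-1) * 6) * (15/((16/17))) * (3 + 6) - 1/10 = -103283/80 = -1291.04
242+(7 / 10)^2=24249 / 100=242.49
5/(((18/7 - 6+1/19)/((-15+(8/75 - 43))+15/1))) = 427861/6735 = 63.53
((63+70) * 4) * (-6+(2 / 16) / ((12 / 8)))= -9443 / 3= -3147.67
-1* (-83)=83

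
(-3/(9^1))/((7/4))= -4/21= -0.19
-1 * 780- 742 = -1522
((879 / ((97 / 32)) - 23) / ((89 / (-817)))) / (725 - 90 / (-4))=-42315698 / 12906335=-3.28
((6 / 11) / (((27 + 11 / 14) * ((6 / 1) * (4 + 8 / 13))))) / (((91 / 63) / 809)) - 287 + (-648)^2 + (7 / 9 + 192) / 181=29249467135201 / 69704910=419618.46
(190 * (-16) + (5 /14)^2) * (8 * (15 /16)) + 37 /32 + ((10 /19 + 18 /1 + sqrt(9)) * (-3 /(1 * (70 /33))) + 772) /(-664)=-281879588761 /12363680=-22799.00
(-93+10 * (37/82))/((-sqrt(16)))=907/41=22.12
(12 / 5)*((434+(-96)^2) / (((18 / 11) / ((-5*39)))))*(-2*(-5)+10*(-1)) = 0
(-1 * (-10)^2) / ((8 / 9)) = -112.50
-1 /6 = -0.17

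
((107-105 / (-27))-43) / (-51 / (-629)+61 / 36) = 38.24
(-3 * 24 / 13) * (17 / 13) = -1224 / 169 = -7.24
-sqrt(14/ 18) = -sqrt(7)/ 3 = -0.88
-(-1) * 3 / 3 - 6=-5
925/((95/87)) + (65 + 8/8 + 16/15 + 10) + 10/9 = 791117/855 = 925.28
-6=-6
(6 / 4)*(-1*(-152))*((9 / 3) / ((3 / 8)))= 1824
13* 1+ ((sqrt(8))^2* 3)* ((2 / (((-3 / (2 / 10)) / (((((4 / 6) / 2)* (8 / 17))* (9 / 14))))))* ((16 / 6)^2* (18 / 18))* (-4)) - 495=-843986 / 1785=-472.82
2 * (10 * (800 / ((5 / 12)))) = 38400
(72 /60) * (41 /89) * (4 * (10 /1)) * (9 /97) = 17712 /8633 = 2.05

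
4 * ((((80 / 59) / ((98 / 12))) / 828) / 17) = 160 / 3391143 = 0.00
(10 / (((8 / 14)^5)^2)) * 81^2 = 9266600543445 / 524288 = 17674637.88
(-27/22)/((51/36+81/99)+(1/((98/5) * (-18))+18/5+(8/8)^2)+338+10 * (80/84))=-59535/17189801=-0.00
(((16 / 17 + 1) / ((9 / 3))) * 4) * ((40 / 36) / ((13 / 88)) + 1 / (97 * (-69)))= 86382604 / 4437459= 19.47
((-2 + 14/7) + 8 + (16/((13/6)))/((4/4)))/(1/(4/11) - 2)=800/39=20.51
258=258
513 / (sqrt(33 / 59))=685.94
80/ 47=1.70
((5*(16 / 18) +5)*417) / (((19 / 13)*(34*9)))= 9035 / 1026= 8.81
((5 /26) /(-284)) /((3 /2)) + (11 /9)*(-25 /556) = -127955 /2309346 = -0.06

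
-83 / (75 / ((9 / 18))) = -83 / 150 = -0.55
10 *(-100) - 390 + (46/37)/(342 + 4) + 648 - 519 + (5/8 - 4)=-64745931/51208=-1264.37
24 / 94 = 12 / 47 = 0.26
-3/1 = -3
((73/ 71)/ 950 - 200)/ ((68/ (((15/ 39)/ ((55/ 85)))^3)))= -161098715/ 260810264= -0.62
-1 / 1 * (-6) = 6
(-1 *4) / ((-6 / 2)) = 1.33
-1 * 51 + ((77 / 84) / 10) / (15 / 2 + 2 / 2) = -52009 / 1020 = -50.99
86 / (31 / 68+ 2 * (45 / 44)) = 64328 / 1871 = 34.38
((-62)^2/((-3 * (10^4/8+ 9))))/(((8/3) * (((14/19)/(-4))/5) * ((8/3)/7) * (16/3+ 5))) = 26505/10072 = 2.63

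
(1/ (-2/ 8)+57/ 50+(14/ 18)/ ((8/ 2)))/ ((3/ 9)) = -2399/ 300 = -8.00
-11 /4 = -2.75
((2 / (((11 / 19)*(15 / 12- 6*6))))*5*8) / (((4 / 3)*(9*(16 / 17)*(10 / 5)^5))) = -1615 / 146784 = -0.01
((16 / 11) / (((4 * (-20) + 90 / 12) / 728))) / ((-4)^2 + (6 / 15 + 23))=-23296 / 62843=-0.37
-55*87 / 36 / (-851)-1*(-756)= 7721867 / 10212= 756.16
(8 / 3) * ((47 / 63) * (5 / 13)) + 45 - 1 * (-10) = 137015 / 2457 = 55.77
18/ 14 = 9/ 7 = 1.29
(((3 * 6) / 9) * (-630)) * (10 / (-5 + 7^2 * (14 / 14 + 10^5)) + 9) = -11340.00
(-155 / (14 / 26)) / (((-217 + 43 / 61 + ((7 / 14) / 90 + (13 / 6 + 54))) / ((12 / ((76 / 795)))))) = 52767409500 / 233833817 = 225.66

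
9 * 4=36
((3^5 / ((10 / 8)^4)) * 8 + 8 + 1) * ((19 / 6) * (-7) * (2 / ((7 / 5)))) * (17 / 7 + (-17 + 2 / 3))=310249708 / 875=354571.09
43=43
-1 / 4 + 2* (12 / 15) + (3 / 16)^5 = 7079103 / 5242880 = 1.35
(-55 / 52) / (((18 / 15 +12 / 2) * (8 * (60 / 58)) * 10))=-319 / 179712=-0.00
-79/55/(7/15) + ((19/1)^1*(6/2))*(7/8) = 28827/616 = 46.80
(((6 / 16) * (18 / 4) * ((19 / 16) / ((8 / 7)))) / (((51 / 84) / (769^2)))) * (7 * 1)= 104055290199 / 8704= 11954881.69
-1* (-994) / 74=497 / 37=13.43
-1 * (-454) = 454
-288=-288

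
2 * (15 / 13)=30 / 13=2.31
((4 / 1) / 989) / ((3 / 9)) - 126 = -124602 / 989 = -125.99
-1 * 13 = -13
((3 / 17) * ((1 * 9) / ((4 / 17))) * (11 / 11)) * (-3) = -81 / 4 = -20.25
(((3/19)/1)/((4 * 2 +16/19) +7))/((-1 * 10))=-3/3010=-0.00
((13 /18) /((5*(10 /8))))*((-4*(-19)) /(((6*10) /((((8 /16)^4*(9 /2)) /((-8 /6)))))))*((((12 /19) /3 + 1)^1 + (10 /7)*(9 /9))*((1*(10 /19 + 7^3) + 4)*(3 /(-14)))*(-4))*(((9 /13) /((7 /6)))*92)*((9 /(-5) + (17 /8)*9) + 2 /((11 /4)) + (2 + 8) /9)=-5201014967811 /204820000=-25393.10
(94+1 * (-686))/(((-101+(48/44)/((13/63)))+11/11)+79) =84656/2247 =37.68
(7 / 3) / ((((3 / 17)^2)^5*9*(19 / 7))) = 98783701122001 / 30292137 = 3261034.41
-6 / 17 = -0.35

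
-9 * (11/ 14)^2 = -1089/ 196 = -5.56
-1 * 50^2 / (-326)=1250 / 163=7.67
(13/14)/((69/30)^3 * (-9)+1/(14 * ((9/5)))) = -58500/6896189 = -0.01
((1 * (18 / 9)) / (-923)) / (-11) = 2 / 10153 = 0.00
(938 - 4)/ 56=467/ 28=16.68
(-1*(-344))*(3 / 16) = 129 / 2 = 64.50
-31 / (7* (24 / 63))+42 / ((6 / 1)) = -37 / 8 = -4.62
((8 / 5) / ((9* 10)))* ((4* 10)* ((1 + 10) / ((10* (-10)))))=-88 / 1125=-0.08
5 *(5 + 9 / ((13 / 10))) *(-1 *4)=-3100 / 13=-238.46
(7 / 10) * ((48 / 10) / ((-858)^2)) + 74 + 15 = 136497082 / 1533675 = 89.00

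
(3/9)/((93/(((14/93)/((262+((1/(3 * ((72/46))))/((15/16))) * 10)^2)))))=243/31453312814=0.00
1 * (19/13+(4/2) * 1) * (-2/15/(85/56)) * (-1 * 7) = 2352/1105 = 2.13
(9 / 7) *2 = 18 / 7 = 2.57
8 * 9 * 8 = 576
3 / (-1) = -3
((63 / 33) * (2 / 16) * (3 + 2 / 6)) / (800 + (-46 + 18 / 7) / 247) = 3185 / 3202496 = 0.00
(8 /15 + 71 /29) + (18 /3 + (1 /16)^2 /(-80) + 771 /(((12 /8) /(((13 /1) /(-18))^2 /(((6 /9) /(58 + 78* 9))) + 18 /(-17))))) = 16634856847565 /54521856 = 305104.38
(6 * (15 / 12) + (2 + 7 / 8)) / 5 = 83 / 40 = 2.08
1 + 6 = 7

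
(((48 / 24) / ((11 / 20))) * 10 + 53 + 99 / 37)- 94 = -798 / 407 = -1.96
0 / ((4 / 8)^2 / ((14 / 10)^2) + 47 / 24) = 0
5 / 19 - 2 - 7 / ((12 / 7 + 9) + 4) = -2.21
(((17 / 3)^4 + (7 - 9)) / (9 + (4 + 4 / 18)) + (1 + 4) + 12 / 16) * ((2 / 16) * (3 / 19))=358069 / 217056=1.65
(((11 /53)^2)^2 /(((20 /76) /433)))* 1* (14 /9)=1686321098 /355071645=4.75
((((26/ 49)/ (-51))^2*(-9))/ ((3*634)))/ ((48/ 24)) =-0.00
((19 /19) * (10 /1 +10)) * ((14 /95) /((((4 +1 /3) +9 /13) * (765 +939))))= 13 /37772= 0.00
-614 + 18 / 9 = -612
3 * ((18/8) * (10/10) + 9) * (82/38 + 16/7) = 79785/532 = 149.97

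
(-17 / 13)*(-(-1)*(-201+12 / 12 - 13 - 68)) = 367.46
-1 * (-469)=469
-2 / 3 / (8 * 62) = -1 / 744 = -0.00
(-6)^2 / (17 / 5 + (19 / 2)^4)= 2880 / 651877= 0.00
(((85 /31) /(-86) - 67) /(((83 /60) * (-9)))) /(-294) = -297845 /16263933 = -0.02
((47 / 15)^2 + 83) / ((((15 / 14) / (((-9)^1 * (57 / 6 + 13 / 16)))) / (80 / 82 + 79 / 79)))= -32563377 / 2050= -15884.57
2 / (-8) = -1 / 4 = -0.25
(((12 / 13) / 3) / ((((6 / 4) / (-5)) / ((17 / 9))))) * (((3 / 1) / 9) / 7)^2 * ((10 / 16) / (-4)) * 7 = 425 / 88452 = 0.00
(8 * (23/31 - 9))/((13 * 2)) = -1024/403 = -2.54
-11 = -11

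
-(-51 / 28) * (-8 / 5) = -102 / 35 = -2.91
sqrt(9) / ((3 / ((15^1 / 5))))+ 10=13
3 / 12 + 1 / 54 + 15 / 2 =839 / 108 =7.77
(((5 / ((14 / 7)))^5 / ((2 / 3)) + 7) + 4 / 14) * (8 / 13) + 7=73985 / 728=101.63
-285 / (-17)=16.76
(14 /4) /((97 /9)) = 63 /194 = 0.32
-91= -91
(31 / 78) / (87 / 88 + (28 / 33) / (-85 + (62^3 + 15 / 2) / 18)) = 646005404 / 1607066955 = 0.40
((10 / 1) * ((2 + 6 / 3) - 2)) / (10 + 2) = 5 / 3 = 1.67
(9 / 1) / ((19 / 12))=108 / 19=5.68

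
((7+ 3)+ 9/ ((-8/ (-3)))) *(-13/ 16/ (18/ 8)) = -1391/ 288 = -4.83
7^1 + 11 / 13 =102 / 13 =7.85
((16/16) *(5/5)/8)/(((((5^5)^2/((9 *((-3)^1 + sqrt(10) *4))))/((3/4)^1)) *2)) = -81/625000000 + 27 *sqrt(10)/156250000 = 0.00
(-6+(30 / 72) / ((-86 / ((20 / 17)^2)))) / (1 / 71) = -15899456 / 37281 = -426.48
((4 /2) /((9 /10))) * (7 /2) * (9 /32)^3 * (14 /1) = 19845 /8192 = 2.42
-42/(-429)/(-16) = -0.01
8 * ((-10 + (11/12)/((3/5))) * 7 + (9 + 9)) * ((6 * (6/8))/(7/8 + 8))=-11896/71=-167.55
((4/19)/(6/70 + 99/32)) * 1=4480/67659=0.07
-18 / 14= -9 / 7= -1.29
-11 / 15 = -0.73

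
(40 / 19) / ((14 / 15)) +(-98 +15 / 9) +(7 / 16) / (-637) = -7807753 / 82992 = -94.08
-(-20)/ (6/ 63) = 210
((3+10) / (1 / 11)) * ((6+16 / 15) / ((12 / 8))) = 30316 / 45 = 673.69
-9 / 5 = -1.80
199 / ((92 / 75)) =14925 / 92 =162.23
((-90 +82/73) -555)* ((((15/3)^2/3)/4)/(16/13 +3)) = -277745/876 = -317.06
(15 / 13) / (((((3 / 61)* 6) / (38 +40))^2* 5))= 48373 / 3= 16124.33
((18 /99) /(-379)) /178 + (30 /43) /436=5556241 /3478138334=0.00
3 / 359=0.01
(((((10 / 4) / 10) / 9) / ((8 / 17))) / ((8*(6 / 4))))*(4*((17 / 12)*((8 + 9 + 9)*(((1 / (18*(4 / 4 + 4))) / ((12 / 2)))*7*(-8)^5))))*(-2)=6732544 / 10935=615.69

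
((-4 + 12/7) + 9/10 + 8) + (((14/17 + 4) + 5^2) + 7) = 43.44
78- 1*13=65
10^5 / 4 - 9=24991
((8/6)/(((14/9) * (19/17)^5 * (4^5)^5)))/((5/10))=4259571/4878719358507950276608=0.00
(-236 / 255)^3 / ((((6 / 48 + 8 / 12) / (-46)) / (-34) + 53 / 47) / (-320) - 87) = 29099910627328 / 3193839140154525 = 0.01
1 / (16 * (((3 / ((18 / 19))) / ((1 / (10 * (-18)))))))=-0.00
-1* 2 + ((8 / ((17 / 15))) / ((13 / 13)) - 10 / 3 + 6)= 394 / 51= 7.73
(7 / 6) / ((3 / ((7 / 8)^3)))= 2401 / 9216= 0.26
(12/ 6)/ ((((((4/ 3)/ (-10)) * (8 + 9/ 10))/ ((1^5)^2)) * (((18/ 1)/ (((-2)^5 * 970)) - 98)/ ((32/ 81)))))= 24832000/ 3654888507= 0.01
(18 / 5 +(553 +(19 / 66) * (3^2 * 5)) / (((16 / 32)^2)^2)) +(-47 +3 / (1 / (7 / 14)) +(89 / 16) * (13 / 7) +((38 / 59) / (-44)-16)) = 3273754289 / 363440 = 9007.69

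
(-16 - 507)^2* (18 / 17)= 4923522 / 17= 289618.94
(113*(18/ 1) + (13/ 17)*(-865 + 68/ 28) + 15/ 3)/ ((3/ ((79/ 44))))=12967613/ 15708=825.54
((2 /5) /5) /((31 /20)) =8 /155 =0.05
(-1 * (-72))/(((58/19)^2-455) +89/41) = -59204/364689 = -0.16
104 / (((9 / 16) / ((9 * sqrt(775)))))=8320 * sqrt(31)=46323.80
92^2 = 8464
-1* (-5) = 5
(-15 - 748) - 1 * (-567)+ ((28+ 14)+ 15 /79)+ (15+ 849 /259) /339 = -355498655 /2312093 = -153.76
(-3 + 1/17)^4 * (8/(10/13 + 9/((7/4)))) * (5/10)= 1137500000/22467149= 50.63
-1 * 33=-33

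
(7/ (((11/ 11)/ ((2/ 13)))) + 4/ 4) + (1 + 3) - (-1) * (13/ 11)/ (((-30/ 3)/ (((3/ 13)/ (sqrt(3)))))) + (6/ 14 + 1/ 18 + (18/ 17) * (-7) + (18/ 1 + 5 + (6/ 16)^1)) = 2508845/ 111384 - sqrt(3)/ 110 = 22.51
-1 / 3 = -0.33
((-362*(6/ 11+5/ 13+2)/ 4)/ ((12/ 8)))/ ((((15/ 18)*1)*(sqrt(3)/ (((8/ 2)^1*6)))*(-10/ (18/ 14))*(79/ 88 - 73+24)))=-14561088*sqrt(3)/ 3210025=-7.86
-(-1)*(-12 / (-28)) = 3 / 7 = 0.43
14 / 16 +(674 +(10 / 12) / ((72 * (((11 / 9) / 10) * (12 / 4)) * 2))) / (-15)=-1046851 / 23760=-44.06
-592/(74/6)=-48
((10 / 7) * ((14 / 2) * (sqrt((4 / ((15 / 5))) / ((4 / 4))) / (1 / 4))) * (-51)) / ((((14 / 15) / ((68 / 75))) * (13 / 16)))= -147968 * sqrt(3) / 91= -2816.35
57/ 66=19/ 22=0.86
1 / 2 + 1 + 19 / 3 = 47 / 6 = 7.83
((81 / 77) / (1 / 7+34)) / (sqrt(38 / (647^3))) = 82.25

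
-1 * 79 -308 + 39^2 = 1134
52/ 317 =0.16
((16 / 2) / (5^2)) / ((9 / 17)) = 136 / 225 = 0.60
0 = 0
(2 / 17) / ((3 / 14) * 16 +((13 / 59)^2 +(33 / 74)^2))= 266867384 / 8338512155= 0.03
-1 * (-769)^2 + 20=-591341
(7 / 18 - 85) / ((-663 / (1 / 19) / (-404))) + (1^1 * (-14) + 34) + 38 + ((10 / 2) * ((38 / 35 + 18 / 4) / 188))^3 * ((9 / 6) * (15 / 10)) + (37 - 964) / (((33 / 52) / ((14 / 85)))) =-84266966127858461771 / 454768080340654080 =-185.30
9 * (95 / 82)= 855 / 82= 10.43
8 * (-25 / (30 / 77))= -1540 / 3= -513.33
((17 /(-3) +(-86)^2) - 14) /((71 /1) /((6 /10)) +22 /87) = 641741 /10317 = 62.20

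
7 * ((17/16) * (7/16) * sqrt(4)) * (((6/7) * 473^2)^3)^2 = 1554211573221526544270016988571372553/4802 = 323659219746257089602252600000000.00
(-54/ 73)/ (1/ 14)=-10.36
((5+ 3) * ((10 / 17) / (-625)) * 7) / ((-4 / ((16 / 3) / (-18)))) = -0.00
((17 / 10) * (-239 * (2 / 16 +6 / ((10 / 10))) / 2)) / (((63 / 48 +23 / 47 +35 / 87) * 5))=-814066743 / 7210250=-112.90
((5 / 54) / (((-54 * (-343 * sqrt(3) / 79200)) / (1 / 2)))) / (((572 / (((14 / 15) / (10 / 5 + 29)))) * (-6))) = -25 * sqrt(3) / 43186689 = -0.00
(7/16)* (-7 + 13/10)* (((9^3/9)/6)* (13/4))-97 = -264209/1280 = -206.41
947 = 947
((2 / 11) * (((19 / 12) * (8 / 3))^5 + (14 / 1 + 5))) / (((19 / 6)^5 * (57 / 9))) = 270676544 / 2206204209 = 0.12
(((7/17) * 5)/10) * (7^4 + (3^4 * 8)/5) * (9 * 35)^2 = 1757691495/34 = 51696808.68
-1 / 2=-0.50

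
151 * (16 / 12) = 604 / 3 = 201.33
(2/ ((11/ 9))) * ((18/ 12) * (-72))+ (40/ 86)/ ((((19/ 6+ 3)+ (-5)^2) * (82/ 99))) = -58257684/ 329681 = -176.71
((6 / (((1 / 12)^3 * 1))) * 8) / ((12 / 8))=55296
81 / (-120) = -27 / 40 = -0.68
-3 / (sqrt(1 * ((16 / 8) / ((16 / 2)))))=-6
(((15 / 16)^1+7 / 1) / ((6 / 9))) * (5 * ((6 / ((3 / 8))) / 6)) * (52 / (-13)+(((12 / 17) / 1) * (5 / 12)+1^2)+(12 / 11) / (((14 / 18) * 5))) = -1007999 / 2618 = -385.03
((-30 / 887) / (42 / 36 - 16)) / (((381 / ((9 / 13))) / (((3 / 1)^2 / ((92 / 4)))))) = 4860 / 2997702539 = 0.00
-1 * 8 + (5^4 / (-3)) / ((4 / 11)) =-6971 / 12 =-580.92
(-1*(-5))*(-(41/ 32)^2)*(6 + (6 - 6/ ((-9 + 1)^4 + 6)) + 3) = -129277305/ 1050112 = -123.11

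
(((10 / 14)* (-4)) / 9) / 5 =-4 / 63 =-0.06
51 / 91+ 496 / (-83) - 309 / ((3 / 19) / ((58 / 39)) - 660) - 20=-45674712345 / 1830854753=-24.95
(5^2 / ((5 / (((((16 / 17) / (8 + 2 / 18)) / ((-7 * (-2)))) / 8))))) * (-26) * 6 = -7020 / 8687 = -0.81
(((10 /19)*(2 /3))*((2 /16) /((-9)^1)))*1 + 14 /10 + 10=58457 /5130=11.40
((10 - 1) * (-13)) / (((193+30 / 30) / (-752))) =43992 / 97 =453.53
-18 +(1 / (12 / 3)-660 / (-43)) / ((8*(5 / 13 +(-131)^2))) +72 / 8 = -2762810753 / 306982848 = -9.00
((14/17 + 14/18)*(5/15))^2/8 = 60025/1685448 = 0.04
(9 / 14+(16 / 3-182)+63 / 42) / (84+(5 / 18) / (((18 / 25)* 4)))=-1583280 / 762923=-2.08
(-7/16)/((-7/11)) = 11/16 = 0.69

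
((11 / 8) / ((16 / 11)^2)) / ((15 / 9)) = 3993 / 10240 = 0.39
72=72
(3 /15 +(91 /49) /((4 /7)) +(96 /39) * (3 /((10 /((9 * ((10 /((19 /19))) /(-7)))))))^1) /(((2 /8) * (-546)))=3667 /82810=0.04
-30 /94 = -15 /47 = -0.32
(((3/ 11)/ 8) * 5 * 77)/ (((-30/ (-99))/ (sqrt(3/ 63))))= 33 * sqrt(21)/ 16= 9.45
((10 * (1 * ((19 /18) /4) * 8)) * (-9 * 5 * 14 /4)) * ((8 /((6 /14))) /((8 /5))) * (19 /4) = -2211125 /12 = -184260.42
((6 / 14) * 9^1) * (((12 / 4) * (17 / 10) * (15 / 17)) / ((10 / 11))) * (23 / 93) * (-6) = -28.33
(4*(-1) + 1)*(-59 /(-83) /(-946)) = 177 /78518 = 0.00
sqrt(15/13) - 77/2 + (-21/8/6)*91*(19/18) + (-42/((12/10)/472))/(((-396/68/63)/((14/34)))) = sqrt(195)/13 + 232875139/3168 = 73509.64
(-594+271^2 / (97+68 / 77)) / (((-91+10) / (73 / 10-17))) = 114263963 / 6104970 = 18.72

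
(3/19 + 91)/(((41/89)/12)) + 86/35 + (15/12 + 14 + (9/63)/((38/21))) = 2392.34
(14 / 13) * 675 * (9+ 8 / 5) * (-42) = -323626.15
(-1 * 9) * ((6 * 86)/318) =-774/53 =-14.60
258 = 258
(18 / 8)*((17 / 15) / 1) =51 / 20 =2.55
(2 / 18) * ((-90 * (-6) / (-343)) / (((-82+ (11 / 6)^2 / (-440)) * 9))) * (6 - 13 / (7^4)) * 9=1243555200 / 97253016413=0.01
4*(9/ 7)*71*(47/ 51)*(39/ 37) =1561716/ 4403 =354.69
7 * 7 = 49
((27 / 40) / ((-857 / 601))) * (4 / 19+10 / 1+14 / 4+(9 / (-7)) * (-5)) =-86928039 / 9118480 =-9.53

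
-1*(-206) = 206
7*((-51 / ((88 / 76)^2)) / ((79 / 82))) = -5283957 / 19118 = -276.39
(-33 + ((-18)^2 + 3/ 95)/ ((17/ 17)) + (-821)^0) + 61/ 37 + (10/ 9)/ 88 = 408802831/ 1391940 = 293.69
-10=-10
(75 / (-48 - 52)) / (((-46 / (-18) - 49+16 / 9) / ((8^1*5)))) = 45 / 67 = 0.67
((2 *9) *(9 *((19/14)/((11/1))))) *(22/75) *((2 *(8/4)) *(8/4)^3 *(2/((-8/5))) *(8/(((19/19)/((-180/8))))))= 295488/7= 42212.57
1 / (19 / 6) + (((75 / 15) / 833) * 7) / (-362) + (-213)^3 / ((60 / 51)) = -67230579114179 / 8184820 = -8214057.13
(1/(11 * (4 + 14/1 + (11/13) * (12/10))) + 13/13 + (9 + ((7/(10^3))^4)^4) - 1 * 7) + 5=27208250000000000000000000000000000112958731006073799/3399000000000000000000000000000000000000000000000000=8.00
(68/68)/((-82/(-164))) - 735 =-733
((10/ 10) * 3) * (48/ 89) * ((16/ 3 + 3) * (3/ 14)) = 1800/ 623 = 2.89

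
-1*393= -393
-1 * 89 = -89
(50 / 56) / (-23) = -0.04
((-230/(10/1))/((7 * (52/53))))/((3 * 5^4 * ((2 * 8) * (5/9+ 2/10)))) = -3657/24752000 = -0.00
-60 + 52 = -8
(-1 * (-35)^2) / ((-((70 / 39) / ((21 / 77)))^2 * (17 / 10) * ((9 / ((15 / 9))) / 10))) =63375 / 2057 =30.81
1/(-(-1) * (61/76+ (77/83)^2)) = 523564/870833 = 0.60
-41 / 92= -0.45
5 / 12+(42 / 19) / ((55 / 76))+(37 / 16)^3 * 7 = 60850199 / 675840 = 90.04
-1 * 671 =-671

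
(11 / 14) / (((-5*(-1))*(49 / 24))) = 132 / 1715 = 0.08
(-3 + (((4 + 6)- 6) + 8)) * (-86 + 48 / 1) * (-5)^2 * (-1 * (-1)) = -8550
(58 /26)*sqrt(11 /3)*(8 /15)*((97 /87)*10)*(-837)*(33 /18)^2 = -1455388*sqrt(33) /117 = -71457.84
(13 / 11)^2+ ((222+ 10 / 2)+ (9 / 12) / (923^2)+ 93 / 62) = 94794140193 / 412333636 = 229.90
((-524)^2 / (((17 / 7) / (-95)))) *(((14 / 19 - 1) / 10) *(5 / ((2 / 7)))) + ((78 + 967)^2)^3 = 22138422122491854525 / 17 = 1302260124852462030.88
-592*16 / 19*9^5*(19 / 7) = -559312128 / 7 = -79901732.57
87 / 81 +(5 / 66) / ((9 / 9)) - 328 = -194149 / 594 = -326.85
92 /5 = 18.40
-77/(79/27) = -26.32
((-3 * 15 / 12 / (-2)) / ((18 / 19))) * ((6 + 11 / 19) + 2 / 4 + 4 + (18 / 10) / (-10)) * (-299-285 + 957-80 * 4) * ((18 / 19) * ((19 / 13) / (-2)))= -823143 / 1040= -791.48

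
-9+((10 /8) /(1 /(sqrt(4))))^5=2837 /32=88.66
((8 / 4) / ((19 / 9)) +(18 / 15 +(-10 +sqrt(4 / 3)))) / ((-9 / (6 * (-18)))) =-8952 / 95 +8 * sqrt(3) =-80.38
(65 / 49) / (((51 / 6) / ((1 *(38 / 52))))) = 95 / 833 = 0.11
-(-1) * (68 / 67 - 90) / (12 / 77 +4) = -229537 / 10720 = -21.41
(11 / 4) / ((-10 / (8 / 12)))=-11 / 60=-0.18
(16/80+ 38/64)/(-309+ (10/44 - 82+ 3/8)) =-1397/687100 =-0.00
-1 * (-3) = 3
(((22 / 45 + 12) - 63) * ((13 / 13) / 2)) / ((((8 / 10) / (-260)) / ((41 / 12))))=6057545 / 216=28044.19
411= 411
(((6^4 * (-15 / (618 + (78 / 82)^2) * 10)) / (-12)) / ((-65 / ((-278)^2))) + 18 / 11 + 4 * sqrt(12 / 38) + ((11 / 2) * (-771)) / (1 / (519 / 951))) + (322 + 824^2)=4 * sqrt(114) / 19 + 20306557797855509 / 31440946966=645865.68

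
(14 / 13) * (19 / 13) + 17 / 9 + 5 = 12872 / 1521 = 8.46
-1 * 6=-6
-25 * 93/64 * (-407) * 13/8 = 12301575/512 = 24026.51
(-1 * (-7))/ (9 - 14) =-7/ 5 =-1.40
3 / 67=0.04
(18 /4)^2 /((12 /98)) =1323 /8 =165.38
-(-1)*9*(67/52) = 11.60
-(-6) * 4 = 24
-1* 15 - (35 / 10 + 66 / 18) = -22.17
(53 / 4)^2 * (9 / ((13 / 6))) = 75843 / 104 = 729.26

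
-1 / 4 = -0.25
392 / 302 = 196 / 151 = 1.30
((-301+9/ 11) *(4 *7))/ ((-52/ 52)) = 92456/ 11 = 8405.09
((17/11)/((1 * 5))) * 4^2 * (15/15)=272/55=4.95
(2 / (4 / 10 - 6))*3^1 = -15 / 14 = -1.07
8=8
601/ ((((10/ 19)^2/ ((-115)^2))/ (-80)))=-2295447380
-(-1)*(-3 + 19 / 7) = -2 / 7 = -0.29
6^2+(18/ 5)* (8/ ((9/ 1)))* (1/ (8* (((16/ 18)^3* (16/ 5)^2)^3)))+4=45037206962733085/ 1125899906842624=40.00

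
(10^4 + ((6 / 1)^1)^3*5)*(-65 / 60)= -36010 / 3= -12003.33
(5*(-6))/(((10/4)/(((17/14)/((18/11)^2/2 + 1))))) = -12342/1981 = -6.23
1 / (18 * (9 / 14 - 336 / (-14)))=7 / 3105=0.00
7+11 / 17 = 130 / 17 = 7.65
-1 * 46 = -46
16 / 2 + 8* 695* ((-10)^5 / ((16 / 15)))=-521249992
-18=-18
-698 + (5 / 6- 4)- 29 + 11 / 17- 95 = -84101 / 102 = -824.52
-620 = -620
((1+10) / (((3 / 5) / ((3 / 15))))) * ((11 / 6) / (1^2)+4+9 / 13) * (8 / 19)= 22396 / 2223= 10.07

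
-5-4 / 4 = -6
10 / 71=0.14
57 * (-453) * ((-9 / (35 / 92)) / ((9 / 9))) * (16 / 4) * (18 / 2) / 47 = 769672368 / 1645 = 467885.94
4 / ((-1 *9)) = -0.44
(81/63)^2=81/49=1.65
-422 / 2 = -211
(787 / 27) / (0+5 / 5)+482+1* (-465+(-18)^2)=9994 / 27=370.15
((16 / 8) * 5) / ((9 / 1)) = 10 / 9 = 1.11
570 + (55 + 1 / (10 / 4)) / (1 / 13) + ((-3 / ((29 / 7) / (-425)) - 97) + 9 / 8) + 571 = 2404777 / 1160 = 2073.08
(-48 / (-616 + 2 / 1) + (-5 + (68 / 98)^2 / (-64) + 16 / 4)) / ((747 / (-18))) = 0.02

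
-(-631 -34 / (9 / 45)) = 801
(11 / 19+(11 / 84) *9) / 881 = 935 / 468692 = 0.00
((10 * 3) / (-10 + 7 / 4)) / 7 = -40 / 77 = -0.52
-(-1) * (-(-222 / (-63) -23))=409 / 21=19.48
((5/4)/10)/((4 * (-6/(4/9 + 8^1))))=-19/432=-0.04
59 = 59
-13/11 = -1.18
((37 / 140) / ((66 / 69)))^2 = 724201 / 9486400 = 0.08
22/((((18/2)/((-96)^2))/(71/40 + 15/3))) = 152627.20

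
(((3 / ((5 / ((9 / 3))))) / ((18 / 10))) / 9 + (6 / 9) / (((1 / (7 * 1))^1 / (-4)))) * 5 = -835 / 9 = -92.78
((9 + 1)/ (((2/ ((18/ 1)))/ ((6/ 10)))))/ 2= 27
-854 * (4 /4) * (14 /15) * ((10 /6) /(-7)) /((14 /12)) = 162.67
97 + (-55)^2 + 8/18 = 28102/9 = 3122.44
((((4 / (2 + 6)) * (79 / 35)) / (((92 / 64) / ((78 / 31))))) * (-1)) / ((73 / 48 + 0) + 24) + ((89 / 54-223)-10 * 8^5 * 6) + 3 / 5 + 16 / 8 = -3245913508840657 / 1650773250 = -1966298.83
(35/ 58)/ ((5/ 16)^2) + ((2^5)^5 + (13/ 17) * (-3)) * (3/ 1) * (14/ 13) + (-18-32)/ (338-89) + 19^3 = 865053413825879/ 7979205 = 108413484.03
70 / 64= 35 / 32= 1.09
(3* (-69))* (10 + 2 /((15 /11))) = -11868 /5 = -2373.60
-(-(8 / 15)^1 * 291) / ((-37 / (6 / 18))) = -776 / 555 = -1.40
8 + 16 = 24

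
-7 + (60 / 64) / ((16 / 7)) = -1687 / 256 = -6.59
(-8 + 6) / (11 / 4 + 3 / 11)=-88 / 133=-0.66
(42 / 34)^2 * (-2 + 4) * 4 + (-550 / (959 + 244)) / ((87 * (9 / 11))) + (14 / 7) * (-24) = -9745268906 / 272223261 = -35.80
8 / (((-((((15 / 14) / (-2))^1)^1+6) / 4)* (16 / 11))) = -4.03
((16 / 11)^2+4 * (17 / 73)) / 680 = 6729 / 1501610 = 0.00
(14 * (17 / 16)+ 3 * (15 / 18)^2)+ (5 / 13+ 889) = 282779 / 312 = 906.34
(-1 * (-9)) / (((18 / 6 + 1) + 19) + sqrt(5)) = 207 / 524 - 9 * sqrt(5) / 524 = 0.36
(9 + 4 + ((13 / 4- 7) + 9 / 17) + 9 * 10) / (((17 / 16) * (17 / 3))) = 81420 / 4913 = 16.57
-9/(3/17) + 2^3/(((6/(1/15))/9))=-251/5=-50.20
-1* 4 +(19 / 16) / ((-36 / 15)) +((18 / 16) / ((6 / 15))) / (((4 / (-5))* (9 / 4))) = -1163 / 192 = -6.06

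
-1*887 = -887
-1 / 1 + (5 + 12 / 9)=16 / 3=5.33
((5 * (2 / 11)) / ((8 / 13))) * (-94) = -3055 / 22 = -138.86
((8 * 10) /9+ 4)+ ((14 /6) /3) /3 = 355 /27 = 13.15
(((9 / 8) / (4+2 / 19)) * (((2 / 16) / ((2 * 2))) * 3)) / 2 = 0.01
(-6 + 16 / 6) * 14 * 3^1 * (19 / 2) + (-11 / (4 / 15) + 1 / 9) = -49361 / 36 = -1371.14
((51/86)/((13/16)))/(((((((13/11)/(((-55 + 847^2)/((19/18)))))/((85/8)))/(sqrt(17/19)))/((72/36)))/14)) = 17240340846960*sqrt(323)/2623387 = 118109477.10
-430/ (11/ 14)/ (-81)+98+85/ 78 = 2452033/ 23166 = 105.85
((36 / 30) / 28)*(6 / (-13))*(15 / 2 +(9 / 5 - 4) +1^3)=-81 / 650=-0.12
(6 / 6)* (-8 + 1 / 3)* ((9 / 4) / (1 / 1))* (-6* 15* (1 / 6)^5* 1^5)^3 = 2875 / 107495424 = 0.00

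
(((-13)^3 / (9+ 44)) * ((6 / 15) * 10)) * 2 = -17576 / 53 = -331.62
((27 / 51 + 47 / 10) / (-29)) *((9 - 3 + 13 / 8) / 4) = -0.34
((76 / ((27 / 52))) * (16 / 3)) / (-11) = -63232 / 891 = -70.97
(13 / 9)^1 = 13 / 9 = 1.44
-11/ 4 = -2.75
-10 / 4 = -5 / 2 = -2.50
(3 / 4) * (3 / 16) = 9 / 64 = 0.14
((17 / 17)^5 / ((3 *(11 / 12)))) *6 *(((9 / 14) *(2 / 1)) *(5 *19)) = 20520 / 77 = 266.49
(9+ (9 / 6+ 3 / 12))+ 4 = 14.75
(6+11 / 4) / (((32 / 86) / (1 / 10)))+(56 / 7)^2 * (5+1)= 49453 / 128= 386.35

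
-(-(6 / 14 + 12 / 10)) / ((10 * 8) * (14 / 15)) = 0.02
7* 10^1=70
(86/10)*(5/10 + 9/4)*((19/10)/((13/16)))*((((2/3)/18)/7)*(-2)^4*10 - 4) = -10712504/61425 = -174.40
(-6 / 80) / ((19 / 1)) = -3 / 760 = -0.00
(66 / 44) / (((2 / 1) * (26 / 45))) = 135 / 104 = 1.30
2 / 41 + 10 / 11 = 432 / 451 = 0.96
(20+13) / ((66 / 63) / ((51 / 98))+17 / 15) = 25245 / 2407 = 10.49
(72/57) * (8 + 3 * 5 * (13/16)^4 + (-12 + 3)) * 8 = 1088637/19456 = 55.95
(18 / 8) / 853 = 9 / 3412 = 0.00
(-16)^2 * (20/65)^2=4096/169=24.24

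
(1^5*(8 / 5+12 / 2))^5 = 79235168 / 3125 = 25355.25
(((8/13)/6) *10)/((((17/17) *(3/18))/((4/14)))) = 160/91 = 1.76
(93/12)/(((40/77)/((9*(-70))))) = -150381/16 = -9398.81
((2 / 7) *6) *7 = 12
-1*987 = -987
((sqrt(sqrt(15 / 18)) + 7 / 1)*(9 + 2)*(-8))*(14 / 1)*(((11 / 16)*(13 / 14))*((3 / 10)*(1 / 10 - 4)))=61347*5^(1 / 4)*6^(3 / 4) / 400 + 1288287 / 200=7320.64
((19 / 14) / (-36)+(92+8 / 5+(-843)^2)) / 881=1791071257 / 2220120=806.75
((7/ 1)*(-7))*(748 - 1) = -36603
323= 323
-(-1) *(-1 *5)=-5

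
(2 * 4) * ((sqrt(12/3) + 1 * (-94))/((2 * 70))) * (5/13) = -184/91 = -2.02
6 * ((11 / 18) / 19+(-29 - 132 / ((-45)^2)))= -174.20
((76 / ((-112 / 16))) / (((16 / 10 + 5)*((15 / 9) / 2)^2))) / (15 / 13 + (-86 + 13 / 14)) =7904 / 280005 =0.03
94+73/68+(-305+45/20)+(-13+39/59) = -441351/2006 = -220.02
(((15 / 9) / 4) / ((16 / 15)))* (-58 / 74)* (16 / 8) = -0.61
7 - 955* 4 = -3813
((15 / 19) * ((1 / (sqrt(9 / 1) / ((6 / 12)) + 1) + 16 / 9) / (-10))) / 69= -121 / 55062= -0.00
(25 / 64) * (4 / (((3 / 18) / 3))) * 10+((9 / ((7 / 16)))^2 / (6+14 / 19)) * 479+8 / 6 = 30371.60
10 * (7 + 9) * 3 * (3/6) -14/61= 14626/61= 239.77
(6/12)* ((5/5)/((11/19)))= 19/22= 0.86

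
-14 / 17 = -0.82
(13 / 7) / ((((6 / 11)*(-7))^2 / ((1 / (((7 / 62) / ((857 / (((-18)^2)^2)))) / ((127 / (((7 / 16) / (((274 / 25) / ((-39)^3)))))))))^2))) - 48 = -2590803006086693364455278124 / 53975064781262622714136875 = -48.00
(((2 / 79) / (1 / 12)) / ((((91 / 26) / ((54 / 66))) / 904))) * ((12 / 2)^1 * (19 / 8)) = 5565024 / 6083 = 914.85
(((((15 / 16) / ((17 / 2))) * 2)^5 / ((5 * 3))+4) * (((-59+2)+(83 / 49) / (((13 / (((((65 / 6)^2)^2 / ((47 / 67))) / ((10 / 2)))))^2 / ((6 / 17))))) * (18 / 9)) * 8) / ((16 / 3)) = 653942.21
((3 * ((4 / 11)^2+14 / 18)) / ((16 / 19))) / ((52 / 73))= 1374517 / 302016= 4.55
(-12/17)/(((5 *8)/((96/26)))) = -72/1105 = -0.07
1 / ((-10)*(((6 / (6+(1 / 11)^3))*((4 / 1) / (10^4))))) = -998375 / 3993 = -250.03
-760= -760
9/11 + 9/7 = 162/77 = 2.10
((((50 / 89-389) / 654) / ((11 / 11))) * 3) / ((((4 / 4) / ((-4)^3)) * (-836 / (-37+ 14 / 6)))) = 4.73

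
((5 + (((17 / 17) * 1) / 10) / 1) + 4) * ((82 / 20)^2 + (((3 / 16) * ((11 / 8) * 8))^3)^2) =3579696506659 / 4194304000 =853.47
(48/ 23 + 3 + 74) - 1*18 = 1405/ 23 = 61.09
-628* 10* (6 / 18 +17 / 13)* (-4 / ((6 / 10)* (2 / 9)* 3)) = 4019200 / 39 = 103056.41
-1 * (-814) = 814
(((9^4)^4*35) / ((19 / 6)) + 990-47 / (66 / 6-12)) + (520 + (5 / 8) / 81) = 252158987298977693159 / 12312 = 20480749455732431.22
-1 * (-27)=27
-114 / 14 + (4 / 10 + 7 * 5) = 954 / 35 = 27.26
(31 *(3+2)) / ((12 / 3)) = 38.75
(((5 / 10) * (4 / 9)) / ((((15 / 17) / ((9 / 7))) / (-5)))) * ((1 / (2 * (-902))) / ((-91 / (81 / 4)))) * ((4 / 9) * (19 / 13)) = -969 / 7469462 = -0.00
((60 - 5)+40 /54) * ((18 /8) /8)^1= 1505 /96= 15.68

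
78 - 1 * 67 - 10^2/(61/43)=-3629/61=-59.49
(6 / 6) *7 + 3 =10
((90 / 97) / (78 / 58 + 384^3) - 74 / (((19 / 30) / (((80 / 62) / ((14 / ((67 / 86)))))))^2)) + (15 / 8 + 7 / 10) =21678790971970827499967 / 13350444590370839158760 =1.62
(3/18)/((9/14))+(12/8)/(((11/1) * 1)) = 235/594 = 0.40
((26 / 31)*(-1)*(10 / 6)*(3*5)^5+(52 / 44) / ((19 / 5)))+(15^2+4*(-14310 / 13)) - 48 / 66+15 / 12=-359032471649 / 336908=-1065669.18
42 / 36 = 1.17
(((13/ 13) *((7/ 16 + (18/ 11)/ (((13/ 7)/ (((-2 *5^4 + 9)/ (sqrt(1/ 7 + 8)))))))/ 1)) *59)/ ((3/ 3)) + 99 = 1997/ 16 - 3075198 *sqrt(399)/ 2717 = -22483.59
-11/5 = -2.20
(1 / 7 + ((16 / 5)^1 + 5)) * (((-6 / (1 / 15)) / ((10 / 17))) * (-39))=1742364 / 35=49781.83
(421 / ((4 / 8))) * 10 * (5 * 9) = 378900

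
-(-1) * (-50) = -50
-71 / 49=-1.45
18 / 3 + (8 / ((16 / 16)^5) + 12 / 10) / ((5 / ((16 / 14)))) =8.10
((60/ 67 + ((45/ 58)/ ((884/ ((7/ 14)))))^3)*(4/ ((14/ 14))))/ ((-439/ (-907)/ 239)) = 14024494005520557528795/ 7928848037375669248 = 1768.79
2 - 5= -3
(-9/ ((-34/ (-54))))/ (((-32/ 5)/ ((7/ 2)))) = 8505/ 1088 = 7.82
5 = 5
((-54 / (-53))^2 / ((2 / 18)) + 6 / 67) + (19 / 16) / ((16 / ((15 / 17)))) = 7779316959 / 819059456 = 9.50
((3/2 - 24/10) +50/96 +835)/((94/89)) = 17827501/22560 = 790.23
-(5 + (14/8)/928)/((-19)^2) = -0.01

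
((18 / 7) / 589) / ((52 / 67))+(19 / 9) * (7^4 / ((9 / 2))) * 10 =97805360083 / 8683038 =11263.96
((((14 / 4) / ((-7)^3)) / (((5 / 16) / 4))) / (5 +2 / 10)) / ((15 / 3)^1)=-16 / 3185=-0.01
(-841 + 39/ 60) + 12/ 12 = -839.35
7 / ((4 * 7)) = 1 / 4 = 0.25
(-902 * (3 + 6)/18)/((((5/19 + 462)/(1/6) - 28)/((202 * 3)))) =-2596407/26083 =-99.54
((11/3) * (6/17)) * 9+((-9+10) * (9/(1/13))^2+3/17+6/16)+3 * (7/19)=13702.30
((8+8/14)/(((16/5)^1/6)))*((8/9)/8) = 25/14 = 1.79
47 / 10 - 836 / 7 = -8031 / 70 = -114.73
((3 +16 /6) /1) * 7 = 119 /3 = 39.67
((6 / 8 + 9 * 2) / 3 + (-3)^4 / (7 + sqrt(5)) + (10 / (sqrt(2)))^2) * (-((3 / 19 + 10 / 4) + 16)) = -1078389 / 836 + 57429 * sqrt(5) / 1672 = -1213.14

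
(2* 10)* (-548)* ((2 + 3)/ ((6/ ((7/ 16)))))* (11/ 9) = -4883.80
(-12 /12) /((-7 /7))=1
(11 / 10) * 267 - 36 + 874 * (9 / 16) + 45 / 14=752.54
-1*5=-5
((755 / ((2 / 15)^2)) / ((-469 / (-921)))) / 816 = 52151625 / 510272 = 102.20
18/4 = 9/2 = 4.50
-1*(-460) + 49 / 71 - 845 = -27286 / 71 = -384.31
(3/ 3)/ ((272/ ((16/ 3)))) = 1/ 51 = 0.02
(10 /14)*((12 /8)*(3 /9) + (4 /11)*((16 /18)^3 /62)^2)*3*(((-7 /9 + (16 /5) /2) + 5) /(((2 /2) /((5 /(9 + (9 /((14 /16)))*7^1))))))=3680043549845 /9555984641511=0.39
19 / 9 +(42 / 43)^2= 51007 / 16641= 3.07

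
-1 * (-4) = 4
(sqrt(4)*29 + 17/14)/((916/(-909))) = -753561/12824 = -58.76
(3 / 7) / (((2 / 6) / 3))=27 / 7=3.86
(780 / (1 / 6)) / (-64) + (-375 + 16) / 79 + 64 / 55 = -2659337 / 34760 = -76.51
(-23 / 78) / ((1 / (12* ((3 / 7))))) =-138 / 91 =-1.52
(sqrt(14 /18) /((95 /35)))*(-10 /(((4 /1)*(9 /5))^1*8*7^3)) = -25*sqrt(7) /402192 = -0.00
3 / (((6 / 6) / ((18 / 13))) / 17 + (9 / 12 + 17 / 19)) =34884 / 19619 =1.78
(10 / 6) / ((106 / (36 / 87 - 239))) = -34595 / 9222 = -3.75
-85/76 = -1.12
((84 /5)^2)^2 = 49787136 /625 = 79659.42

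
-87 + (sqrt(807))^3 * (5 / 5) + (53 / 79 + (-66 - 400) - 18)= -45056 / 79 + 807 * sqrt(807)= 22354.72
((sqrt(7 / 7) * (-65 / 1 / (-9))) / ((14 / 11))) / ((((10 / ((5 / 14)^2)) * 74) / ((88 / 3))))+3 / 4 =266824 / 342657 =0.78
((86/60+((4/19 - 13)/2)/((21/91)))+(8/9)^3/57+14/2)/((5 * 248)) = -2001283/128814300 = -0.02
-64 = -64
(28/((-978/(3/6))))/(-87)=0.00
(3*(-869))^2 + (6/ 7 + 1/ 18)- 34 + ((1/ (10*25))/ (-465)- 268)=8295548045927/ 1220625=6796147.91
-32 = -32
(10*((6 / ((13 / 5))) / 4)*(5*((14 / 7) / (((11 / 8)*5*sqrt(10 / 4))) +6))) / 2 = 120*sqrt(10) / 143 +1125 / 13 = 89.19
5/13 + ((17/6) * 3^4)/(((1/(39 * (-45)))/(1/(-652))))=10478605/16952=618.13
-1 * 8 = -8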